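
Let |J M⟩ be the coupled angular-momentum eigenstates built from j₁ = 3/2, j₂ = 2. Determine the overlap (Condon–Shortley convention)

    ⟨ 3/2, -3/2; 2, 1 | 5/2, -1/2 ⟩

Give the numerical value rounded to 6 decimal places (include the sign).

−√(27/70) = -0.621059

√[6·1!2!3!/7! · 0!3!3!1!2!3!] = √(216/35)
  +(−1)^1/∏(1,0,2,2,0,1)! = -1/4  (running -1/4)
⟨..|..⟩ = √(216/35)·(-1/4) = -0.621059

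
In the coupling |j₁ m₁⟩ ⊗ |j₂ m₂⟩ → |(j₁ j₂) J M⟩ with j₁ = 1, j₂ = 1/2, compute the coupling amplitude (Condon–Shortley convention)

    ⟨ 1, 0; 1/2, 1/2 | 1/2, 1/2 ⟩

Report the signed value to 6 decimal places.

-0.577350  (= −√(1/3))

j₁+j₂−J=1  J+j₁−j₂=1  J−j₁+j₂=0  j₁+j₂+J+1=3
(j₁±m₁, j₂±m₂, J±M) = (1,1,1,0,1,0)
P² = 1/3
sum k=1..1:
  [1] −1/1 = -1
S = -1
C² = P²·S² = 1/3 ; C = -0.577350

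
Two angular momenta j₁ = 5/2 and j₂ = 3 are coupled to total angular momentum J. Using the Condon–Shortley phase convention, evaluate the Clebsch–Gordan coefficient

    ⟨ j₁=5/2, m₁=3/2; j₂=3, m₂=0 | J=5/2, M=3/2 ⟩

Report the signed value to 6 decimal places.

-0.483046  (= −√(7/30))

√[6·3!2!3!/9! · 4!1!3!3!4!1!] = √(864/35)
  +(−1)^0/∏(0,3,1,3,1,0)! = 1/36  (running 1/36)
  +(−1)^1/∏(1,2,0,2,2,1)! = -1/8  (running -7/72)
⟨..|..⟩ = √(864/35)·(-7/72) = -0.483046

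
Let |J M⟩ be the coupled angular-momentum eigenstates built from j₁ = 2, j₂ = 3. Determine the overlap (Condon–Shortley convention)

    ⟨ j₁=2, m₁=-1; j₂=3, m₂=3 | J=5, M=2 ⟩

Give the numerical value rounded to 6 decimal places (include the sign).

+√(1/30) ≈ +0.182574

triangle: 0!×4!×6!/11! = 17280/39916800
(j±m)!: 1!×3!×6!×0!×7!×3! = 130636800
prefactor² = (2J+1)×Δ×N² = 622080
  k=0: +1/(0!×0!×3!×6!×1!×0!) = 1/4320
Σ = 1/4320  ⇒  CG² = 622080×1/4320² = 1/30
CG = +√(1/30) = +0.182574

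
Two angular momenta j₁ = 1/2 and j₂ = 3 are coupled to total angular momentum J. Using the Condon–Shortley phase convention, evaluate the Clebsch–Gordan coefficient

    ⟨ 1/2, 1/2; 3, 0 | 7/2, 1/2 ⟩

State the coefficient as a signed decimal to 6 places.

+0.755929

√[8·0!1!6!/8! · 1!0!3!3!4!3!] = √(5184/7)
  +(−1)^0/∏(0,0,0,3,1,3)! = 1/36  (running 1/36)
⟨..|..⟩ = √(5184/7)·(1/36) = +0.755929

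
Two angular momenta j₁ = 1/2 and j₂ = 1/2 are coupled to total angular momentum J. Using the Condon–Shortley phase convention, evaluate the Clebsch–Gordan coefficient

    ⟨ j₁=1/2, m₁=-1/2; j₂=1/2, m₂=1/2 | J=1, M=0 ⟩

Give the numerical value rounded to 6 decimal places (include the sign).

+0.707107

triangle: 0!×1!×1!/3! = 1/6
(j±m)!: 0!×1!×1!×0!×1!×1! = 1
prefactor² = (2J+1)×Δ×N² = 1/2
  k=0: +1/(0!×0!×1!×1!×0!×0!) = 1
Σ = 1  ⇒  CG² = 1/2×1² = 1/2
CG = +√(1/2) = +0.707107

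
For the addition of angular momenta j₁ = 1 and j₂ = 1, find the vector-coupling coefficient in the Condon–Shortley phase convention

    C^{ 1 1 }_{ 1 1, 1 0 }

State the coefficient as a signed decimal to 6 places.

j₁+j₂−J=1  J+j₁−j₂=1  J−j₁+j₂=1  j₁+j₂+J+1=4
(j₁±m₁, j₂±m₂, J±M) = (2,0,1,1,2,0)
P² = 1/2
sum k=0..0:
  [0] +1/1 = 1
S = 1
C² = P²·S² = 1/2 ; C = +0.707107

+0.707107  (= +√(1/2))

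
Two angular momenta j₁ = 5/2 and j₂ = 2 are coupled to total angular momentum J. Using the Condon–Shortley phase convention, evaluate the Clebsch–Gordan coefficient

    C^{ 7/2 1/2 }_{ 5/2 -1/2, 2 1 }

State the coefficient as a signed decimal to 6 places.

√[8·1!4!3!/9! · 2!3!3!1!4!3!] = √(1152/35)
  +(−1)^0/∏(0,1,3,3,1,0)! = 1/36  (running 1/36)
  +(−1)^1/∏(1,0,2,2,2,1)! = -1/8  (running -7/72)
⟨..|..⟩ = √(1152/35)·(-7/72) = -0.557773

−√(14/45) = -0.557773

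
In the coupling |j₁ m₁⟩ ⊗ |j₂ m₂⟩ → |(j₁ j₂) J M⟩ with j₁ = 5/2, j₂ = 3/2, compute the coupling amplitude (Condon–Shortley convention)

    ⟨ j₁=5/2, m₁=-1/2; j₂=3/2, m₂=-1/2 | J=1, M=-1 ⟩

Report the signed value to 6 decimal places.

√[3·3!2!0!/6! · 2!3!1!2!0!2!] = √(12/5)
  +(−1)^1/∏(1,2,2,0,0,0)! = -1/4  (running -1/4)
⟨..|..⟩ = √(12/5)·(-1/4) = -0.387298

-0.387298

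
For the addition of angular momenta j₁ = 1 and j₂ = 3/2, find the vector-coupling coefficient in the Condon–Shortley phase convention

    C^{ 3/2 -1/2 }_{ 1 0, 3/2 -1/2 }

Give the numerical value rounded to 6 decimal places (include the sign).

+√(1/15) = +0.258199

triangle: 1!·1!·2!/5! = 2/120
(j±m)!: 1!·1!·1!·2!·1!·2! = 4
prefactor² = (2J+1)·Δ·N² = 4/15
  k=0: +1/(0!·1!·1!·1!·0!·1!) = 1
  k=1: −1/(1!·0!·0!·0!·1!·2!) = -1/2
Σ = 1/2  ⇒  CG² = 4/15·1/2² = 1/15
CG = +√(1/15) = +0.258199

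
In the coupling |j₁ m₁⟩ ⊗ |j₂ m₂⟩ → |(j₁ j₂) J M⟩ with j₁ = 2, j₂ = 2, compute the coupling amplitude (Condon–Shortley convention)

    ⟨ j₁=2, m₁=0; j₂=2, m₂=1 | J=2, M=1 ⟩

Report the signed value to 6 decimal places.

−√(1/14) = -0.267261

√[5·2!2!2!/7! · 2!2!3!1!3!1!] = √(8/7)
  +(−1)^1/∏(1,1,1,2,1,0)! = -1/2  (running -1/2)
  +(−1)^2/∏(2,0,0,1,2,1)! = 1/4  (running -1/4)
⟨..|..⟩ = √(8/7)·(-1/4) = -0.267261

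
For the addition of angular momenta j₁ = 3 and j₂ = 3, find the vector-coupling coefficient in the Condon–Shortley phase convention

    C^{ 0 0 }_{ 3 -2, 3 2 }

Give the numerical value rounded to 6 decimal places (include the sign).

√[1·6!0!0!/7! · 1!5!5!1!0!0!] = √(14400/7)
  +(−1)^5/∏(5,1,0,0,0,0)! = -1/120  (running -1/120)
⟨..|..⟩ = √(14400/7)·(-1/120) = -0.377964

−√(1/7) = -0.377964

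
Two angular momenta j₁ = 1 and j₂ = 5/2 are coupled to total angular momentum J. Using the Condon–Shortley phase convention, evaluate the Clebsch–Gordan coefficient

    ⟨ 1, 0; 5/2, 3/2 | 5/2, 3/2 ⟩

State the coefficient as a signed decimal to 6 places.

−√(9/35) = -0.507093

triangle: 1!·1!·4!/7! = 24/5040
(j±m)!: 1!·1!·4!·1!·4!·1! = 576
prefactor² = (2J+1)·Δ·N² = 576/35
  k=0: +1/(0!·1!·1!·4!·0!·0!) = 1/24
  k=1: −1/(1!·0!·0!·3!·1!·1!) = -1/6
Σ = -1/8  ⇒  CG² = 576/35·(-1/8)² = 9/35
CG = −√(9/35) = -0.507093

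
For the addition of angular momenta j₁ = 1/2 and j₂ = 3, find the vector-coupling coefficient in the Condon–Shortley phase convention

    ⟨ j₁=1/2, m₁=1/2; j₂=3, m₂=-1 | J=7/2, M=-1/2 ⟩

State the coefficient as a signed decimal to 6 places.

+0.654654  (= +√(3/7))

j₁+j₂−J=0  J+j₁−j₂=1  J−j₁+j₂=6  j₁+j₂+J+1=8
(j₁±m₁, j₂±m₂, J±M) = (1,0,2,4,3,4)
P² = 6912/7
sum k=0..0:
  [0] +1/48 = 1/48
S = 1/48
C² = P²·S² = 3/7 ; C = +0.654654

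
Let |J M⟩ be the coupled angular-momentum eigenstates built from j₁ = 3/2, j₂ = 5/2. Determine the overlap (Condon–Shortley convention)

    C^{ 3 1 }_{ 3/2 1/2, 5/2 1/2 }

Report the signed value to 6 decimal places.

√[7·1!2!4!/8! · 2!1!3!2!4!2!] = √(48/5)
  +(−1)^0/∏(0,1,1,3,1,1)! = 1/6  (running 1/6)
  +(−1)^1/∏(1,0,0,2,2,2)! = -1/8  (running 1/24)
⟨..|..⟩ = √(48/5)·(1/24) = +0.129099

+√(1/60) ≈ +0.129099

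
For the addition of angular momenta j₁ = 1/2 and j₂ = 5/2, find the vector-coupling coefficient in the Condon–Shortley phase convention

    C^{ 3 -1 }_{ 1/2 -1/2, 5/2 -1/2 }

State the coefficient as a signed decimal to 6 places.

triangle: 0!*1!*5!/7! = 120/5040
(j±m)!: 0!*1!*2!*3!*2!*4! = 576
prefactor² = (2J+1)*Δ*N² = 96
  k=0: +1/(0!*0!*1!*2!*0!*3!) = 1/12
Σ = 1/12  ⇒  CG² = 96*1/12² = 2/3
CG = +√(2/3) = +0.816497

+√(2/3) ≈ +0.816497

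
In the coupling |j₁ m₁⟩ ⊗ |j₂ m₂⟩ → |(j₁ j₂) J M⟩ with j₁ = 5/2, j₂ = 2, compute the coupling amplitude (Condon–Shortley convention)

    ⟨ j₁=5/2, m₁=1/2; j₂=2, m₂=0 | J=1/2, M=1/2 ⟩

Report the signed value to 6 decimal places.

+√(1/5) = +0.447214

√[2·4!1!0!/6! · 3!2!2!2!1!0!] = √(16/5)
  +(−1)^2/∏(2,2,0,0,1,0)! = 1/4  (running 1/4)
⟨..|..⟩ = √(16/5)·(1/4) = +0.447214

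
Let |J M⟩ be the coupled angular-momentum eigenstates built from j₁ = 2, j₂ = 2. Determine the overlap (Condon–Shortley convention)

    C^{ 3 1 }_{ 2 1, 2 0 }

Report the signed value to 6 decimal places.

+0.447214  (= +√(1/5))

j₁+j₂−J=1  J+j₁−j₂=3  J−j₁+j₂=3  j₁+j₂+J+1=8
(j₁±m₁, j₂±m₂, J±M) = (3,1,2,2,4,2)
P² = 36/5
sum k=0..1:
  [0] +1/4 = 1/4
  [1] −1/12 = -1/12
S = 1/6
C² = P²·S² = 1/5 ; C = +0.447214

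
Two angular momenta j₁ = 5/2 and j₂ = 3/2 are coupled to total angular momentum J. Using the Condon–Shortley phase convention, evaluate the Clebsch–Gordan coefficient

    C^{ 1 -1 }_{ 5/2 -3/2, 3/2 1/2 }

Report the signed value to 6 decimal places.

+0.547723

√[3·3!2!0!/6! · 1!4!2!1!0!2!] = √(24/5)
  +(−1)^2/∏(2,1,2,0,0,0)! = 1/4  (running 1/4)
⟨..|..⟩ = √(24/5)·(1/4) = +0.547723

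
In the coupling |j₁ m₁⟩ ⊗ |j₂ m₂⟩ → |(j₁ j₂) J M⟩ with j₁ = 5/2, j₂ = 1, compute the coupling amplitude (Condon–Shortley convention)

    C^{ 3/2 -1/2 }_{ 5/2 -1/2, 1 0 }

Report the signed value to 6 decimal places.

-0.632456

triangle: 2!×3!×0!/6! = 12/720
(j±m)!: 2!×3!×1!×1!×1!×2! = 24
prefactor² = (2J+1)×Δ×N² = 8/5
  k=1: −1/(1!×1!×2!×0!×1!×0!) = -1/2
Σ = -1/2  ⇒  CG² = 8/5×(-1/2)² = 2/5
CG = −√(2/5) = -0.632456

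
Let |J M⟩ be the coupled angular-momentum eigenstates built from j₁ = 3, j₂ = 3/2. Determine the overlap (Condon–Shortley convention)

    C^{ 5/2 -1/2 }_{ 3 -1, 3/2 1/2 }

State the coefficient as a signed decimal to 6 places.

triangle: 2!×4!×1!/8! = 48/40320
(j±m)!: 2!×4!×2!×1!×2!×3! = 1152
prefactor² = (2J+1)×Δ×N² = 288/35
  k=1: −1/(1!×1!×3!×1!×1!×0!) = -1/6
  k=2: +1/(2!×0!×2!×0!×2!×1!) = 1/8
Σ = -1/24  ⇒  CG² = 288/35×(-1/24)² = 1/70
CG = −√(1/70) = -0.119523

−√(1/70) ≈ -0.119523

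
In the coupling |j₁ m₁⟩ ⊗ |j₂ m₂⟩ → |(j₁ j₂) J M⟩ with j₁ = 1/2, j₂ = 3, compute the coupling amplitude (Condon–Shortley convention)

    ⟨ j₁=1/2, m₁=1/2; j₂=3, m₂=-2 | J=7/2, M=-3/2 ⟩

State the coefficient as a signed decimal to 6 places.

+√(2/7) ≈ +0.534522

√[8·0!1!6!/8! · 1!0!1!5!2!5!] = √(28800/7)
  +(−1)^0/∏(0,0,0,1,1,5)! = 1/120  (running 1/120)
⟨..|..⟩ = √(28800/7)·(1/120) = +0.534522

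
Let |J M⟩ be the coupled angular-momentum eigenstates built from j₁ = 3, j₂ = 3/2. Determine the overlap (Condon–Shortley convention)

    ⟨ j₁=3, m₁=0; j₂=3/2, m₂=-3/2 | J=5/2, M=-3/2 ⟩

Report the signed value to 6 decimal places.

√[6·2!4!1!/8! · 3!3!0!3!1!4!] = √(1296/35)
  +(−1)^0/∏(0,2,3,0,1,1)! = 1/12  (running 1/12)
⟨..|..⟩ = √(1296/35)·(1/12) = +0.507093

+√(9/35) ≈ +0.507093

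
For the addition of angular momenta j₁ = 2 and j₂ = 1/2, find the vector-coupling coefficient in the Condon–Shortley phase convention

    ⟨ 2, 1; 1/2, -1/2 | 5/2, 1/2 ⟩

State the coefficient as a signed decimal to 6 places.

+0.632456

√[6·0!4!1!/6! · 3!1!0!1!3!2!] = √(72/5)
  +(−1)^0/∏(0,0,1,0,3,1)! = 1/6  (running 1/6)
⟨..|..⟩ = √(72/5)·(1/6) = +0.632456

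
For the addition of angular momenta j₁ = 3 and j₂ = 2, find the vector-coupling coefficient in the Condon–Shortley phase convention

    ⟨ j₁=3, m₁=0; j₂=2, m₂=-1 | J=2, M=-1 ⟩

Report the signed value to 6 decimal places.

−√(2/7) ≈ -0.534522

√[5·3!3!1!/8! · 3!3!1!3!1!3!] = √(81/14)
  +(−1)^0/∏(0,3,3,1,0,0)! = 1/36  (running 1/36)
  +(−1)^1/∏(1,2,2,0,1,1)! = -1/4  (running -2/9)
⟨..|..⟩ = √(81/14)·(-2/9) = -0.534522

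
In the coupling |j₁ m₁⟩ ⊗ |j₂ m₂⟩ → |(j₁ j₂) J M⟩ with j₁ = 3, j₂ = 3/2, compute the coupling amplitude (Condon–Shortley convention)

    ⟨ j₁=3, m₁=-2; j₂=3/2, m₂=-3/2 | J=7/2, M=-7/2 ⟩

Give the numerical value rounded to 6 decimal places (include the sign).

+√(1/3) = +0.577350

√[8·1!5!2!/9! · 1!5!0!3!0!7!] = √(19200)
  +(−1)^0/∏(0,1,5,0,0,2)! = 1/240  (running 1/240)
⟨..|..⟩ = √(19200)·(1/240) = +0.577350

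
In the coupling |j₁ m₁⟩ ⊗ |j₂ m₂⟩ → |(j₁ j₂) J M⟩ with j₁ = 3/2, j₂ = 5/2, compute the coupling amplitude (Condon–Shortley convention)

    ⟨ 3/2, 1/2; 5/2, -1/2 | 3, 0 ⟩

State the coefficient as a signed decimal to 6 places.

√[7·1!2!4!/8! · 2!1!2!3!3!3!] = √(36/5)
  +(−1)^0/∏(0,1,1,2,1,2)! = 1/4  (running 1/4)
  +(−1)^1/∏(1,0,0,1,2,3)! = -1/12  (running 1/6)
⟨..|..⟩ = √(36/5)·(1/6) = +0.447214

+0.447214  (= +√(1/5))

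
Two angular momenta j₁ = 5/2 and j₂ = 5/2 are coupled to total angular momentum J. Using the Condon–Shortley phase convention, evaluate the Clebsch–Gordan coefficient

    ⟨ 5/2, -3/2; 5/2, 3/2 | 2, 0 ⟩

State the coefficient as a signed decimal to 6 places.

√[5·3!2!2!/8! · 1!4!4!1!2!2!] = √(48/7)
  +(−1)^2/∏(2,1,2,2,0,0)! = 1/8  (running 1/8)
  +(−1)^3/∏(3,0,1,1,1,1)! = -1/6  (running -1/24)
⟨..|..⟩ = √(48/7)·(-1/24) = -0.109109

-0.109109  (= −√(1/84))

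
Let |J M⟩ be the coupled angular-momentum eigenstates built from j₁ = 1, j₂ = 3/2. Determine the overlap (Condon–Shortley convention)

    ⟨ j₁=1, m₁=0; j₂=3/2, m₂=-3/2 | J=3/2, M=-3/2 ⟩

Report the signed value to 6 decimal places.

j₁+j₂−J=1  J+j₁−j₂=1  J−j₁+j₂=2  j₁+j₂+J+1=5
(j₁±m₁, j₂±m₂, J±M) = (1,1,0,3,0,3)
P² = 12/5
sum k=0..0:
  [0] +1/2 = 1/2
S = 1/2
C² = P²·S² = 3/5 ; C = +0.774597

+√(3/5) = +0.774597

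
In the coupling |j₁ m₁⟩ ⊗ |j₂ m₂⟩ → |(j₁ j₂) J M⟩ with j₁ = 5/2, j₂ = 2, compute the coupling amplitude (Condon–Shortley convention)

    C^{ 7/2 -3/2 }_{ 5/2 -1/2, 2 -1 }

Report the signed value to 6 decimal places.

+0.308607

j₁+j₂−J=1  J+j₁−j₂=4  J−j₁+j₂=3  j₁+j₂+J+1=9
(j₁±m₁, j₂±m₂, J±M) = (2,3,1,3,2,5)
P² = 384/7
sum k=0..1:
  [0] +1/12 = 1/12
  [1] −1/24 = -1/24
S = 1/24
C² = P²·S² = 2/21 ; C = +0.308607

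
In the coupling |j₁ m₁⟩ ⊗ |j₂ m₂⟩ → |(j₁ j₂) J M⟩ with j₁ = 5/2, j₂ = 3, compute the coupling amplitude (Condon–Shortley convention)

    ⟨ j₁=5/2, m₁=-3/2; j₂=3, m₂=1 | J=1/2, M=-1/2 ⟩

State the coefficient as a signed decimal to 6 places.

+0.308607  (= +√(2/21))

triangle: 5!×0!×1!/7! = 120/5040
(j±m)!: 1!×4!×4!×2!×0!×1! = 1152
prefactor² = (2J+1)×Δ×N² = 384/7
  k=4: +1/(4!×1!×0!×0!×0!×1!) = 1/24
Σ = 1/24  ⇒  CG² = 384/7×1/24² = 2/21
CG = +√(2/21) = +0.308607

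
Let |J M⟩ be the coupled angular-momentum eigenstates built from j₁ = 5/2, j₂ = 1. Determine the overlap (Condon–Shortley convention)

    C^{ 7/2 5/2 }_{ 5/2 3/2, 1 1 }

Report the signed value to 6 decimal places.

+0.845154

triangle: 0!·5!·2!/8! = 240/40320
(j±m)!: 4!·1!·2!·0!·6!·1! = 34560
prefactor² = (2J+1)·Δ·N² = 11520/7
  k=0: +1/(0!·0!·1!·2!·4!·0!) = 1/48
Σ = 1/48  ⇒  CG² = 11520/7·1/48² = 5/7
CG = +√(5/7) = +0.845154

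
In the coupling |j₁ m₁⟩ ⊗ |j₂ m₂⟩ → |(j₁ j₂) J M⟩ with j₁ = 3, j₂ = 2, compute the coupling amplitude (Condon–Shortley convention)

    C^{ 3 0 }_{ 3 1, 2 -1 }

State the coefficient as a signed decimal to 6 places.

j₁+j₂−J=2  J+j₁−j₂=4  J−j₁+j₂=2  j₁+j₂+J+1=9
(j₁±m₁, j₂±m₂, J±M) = (4,2,1,3,3,3)
P² = 96/5
sum k=0..1:
  [0] +1/8 = 1/8
  [1] −1/12 = -1/12
S = 1/24
C² = P²·S² = 1/30 ; C = +0.182574

+0.182574  (= +√(1/30))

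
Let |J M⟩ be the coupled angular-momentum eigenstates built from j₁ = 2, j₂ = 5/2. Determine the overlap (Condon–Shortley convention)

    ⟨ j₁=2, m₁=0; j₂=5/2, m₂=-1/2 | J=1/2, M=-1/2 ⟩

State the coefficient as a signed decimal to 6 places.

triangle: 4!·0!·1!/6! = 24/720
(j±m)!: 2!·2!·2!·3!·0!·1! = 48
prefactor² = (2J+1)·Δ·N² = 16/5
  k=2: +1/(2!·2!·0!·0!·0!·1!) = 1/4
Σ = 1/4  ⇒  CG² = 16/5·1/4² = 1/5
CG = +√(1/5) = +0.447214

+0.447214  (= +√(1/5))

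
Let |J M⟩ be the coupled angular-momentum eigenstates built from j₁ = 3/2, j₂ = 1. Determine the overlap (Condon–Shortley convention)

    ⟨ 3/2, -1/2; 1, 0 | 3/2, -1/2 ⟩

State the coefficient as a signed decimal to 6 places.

j₁+j₂−J=1  J+j₁−j₂=2  J−j₁+j₂=1  j₁+j₂+J+1=5
(j₁±m₁, j₂±m₂, J±M) = (1,2,1,1,1,2)
P² = 4/15
sum k=0..1:
  [0] +1/2 = 1/2
  [1] −1/1 = -1
S = -1/2
C² = P²·S² = 1/15 ; C = -0.258199

-0.258199  (= −√(1/15))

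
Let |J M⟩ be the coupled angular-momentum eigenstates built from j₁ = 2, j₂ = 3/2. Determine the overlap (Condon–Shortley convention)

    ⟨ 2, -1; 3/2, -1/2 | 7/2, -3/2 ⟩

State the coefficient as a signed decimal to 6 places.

triangle: 0!·4!·3!/8! = 144/40320
(j±m)!: 1!·3!·1!·2!·2!·5! = 2880
prefactor² = (2J+1)·Δ·N² = 576/7
  k=0: +1/(0!·0!·3!·1!·1!·2!) = 1/12
Σ = 1/12  ⇒  CG² = 576/7·1/12² = 4/7
CG = +√(4/7) = +0.755929

+0.755929  (= +√(4/7))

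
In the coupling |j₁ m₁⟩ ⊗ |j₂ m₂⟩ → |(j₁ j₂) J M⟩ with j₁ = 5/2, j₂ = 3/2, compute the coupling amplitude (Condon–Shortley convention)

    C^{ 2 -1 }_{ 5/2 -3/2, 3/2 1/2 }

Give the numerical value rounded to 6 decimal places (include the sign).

+0.154303

triangle: 2!·3!·1!/7! = 12/5040
(j±m)!: 1!·4!·2!·1!·1!·3! = 288
prefactor² = (2J+1)·Δ·N² = 24/7
  k=1: −1/(1!·1!·3!·1!·0!·0!) = -1/6
  k=2: +1/(2!·0!·2!·0!·1!·1!) = 1/4
Σ = 1/12  ⇒  CG² = 24/7·1/12² = 1/42
CG = +√(1/42) = +0.154303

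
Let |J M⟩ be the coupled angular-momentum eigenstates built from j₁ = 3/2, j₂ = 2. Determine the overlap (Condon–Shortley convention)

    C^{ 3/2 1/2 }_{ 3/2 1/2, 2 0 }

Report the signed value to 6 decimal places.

j₁+j₂−J=2  J+j₁−j₂=1  J−j₁+j₂=2  j₁+j₂+J+1=6
(j₁±m₁, j₂±m₂, J±M) = (2,1,2,2,2,1)
P² = 16/45
sum k=0..1:
  [0] +1/4 = 1/4
  [1] −1/1 = -1
S = -3/4
C² = P²·S² = 1/5 ; C = -0.447214

-0.447214  (= −√(1/5))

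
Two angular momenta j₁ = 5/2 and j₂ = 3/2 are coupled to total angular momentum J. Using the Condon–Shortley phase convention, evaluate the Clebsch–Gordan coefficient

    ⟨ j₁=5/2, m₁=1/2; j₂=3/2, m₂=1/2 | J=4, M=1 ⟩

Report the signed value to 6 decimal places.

+0.731925

triangle: 0!·5!·3!/9! = 720/362880
(j±m)!: 3!·2!·2!·1!·5!·3! = 17280
prefactor² = (2J+1)·Δ·N² = 2160/7
  k=0: +1/(0!·0!·2!·2!·3!·1!) = 1/24
Σ = 1/24  ⇒  CG² = 2160/7·1/24² = 15/28
CG = +√(15/28) = +0.731925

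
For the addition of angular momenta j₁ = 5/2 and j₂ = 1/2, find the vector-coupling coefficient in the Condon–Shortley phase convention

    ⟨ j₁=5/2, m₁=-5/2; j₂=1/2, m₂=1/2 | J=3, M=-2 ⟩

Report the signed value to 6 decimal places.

+√(1/6) = +0.408248

triangle: 0!*5!*1!/7! = 120/5040
(j±m)!: 0!*5!*1!*0!*1!*5! = 14400
prefactor² = (2J+1)*Δ*N² = 2400
  k=0: +1/(0!*0!*5!*1!*0!*0!) = 1/120
Σ = 1/120  ⇒  CG² = 2400*1/120² = 1/6
CG = +√(1/6) = +0.408248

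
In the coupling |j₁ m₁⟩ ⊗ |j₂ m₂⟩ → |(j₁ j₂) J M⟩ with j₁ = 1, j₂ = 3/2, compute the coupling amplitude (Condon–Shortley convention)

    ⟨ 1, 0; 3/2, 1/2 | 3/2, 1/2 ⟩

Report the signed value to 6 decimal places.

−√(1/15) ≈ -0.258199

triangle: 1!*1!*2!/5! = 2/120
(j±m)!: 1!*1!*2!*1!*2!*1! = 4
prefactor² = (2J+1)*Δ*N² = 4/15
  k=0: +1/(0!*1!*1!*2!*0!*0!) = 1/2
  k=1: −1/(1!*0!*0!*1!*1!*1!) = -1
Σ = -1/2  ⇒  CG² = 4/15*(-1/2)² = 1/15
CG = −√(1/15) = -0.258199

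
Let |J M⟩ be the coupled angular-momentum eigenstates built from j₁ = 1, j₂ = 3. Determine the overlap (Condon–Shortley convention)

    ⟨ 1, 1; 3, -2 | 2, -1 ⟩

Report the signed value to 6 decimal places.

triangle: 2!·0!·4!/7! = 48/5040
(j±m)!: 2!·0!·1!·5!·1!·3! = 1440
prefactor² = (2J+1)·Δ·N² = 480/7
  k=0: +1/(0!·2!·0!·1!·0!·3!) = 1/12
Σ = 1/12  ⇒  CG² = 480/7·1/12² = 10/21
CG = +√(10/21) = +0.690066

+0.690066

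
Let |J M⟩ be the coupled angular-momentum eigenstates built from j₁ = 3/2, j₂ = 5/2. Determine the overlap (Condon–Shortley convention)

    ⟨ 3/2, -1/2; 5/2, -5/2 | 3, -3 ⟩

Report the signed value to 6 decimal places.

+0.790569

j₁+j₂−J=1  J+j₁−j₂=2  J−j₁+j₂=4  j₁+j₂+J+1=8
(j₁±m₁, j₂±m₂, J±M) = (1,2,0,5,0,6)
P² = 1440
sum k=0..0:
  [0] +1/48 = 1/48
S = 1/48
C² = P²·S² = 5/8 ; C = +0.790569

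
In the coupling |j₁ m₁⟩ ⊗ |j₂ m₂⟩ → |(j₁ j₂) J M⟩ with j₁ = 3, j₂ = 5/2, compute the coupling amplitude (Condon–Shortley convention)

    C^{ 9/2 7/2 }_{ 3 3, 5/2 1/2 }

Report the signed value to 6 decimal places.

+√(16/33) ≈ +0.696311

j₁+j₂−J=1  J+j₁−j₂=5  J−j₁+j₂=4  j₁+j₂+J+1=11
(j₁±m₁, j₂±m₂, J±M) = (6,0,3,2,8,1)
P² = 2764800/11
sum k=0..0:
  [0] +1/720 = 1/720
S = 1/720
C² = P²·S² = 16/33 ; C = +0.696311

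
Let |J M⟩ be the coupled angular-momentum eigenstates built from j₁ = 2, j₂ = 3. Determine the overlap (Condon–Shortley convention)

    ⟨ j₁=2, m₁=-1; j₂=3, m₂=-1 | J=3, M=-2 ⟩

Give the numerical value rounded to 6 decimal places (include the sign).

√[7·2!2!4!/9! · 1!3!2!4!1!5!] = √(64)
  +(−1)^1/∏(1,1,2,1,0,3)! = -1/12  (running -1/12)
  +(−1)^2/∏(2,0,1,0,1,4)! = 1/48  (running -1/16)
⟨..|..⟩ = √(64)·(-1/16) = -0.500000

-0.500000  (= −√(1/4))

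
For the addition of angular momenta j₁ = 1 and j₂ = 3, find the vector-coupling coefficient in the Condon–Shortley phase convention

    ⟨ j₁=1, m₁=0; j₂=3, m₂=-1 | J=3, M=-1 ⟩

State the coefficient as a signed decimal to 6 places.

triangle: 1!×1!×5!/8! = 120/40320
(j±m)!: 1!×1!×2!×4!×2!×4! = 2304
prefactor² = (2J+1)×Δ×N² = 48
  k=0: +1/(0!×1!×1!×2!×0!×3!) = 1/12
  k=1: −1/(1!×0!×0!×1!×1!×4!) = -1/24
Σ = 1/24  ⇒  CG² = 48×1/24² = 1/12
CG = +√(1/12) = +0.288675

+√(1/12) ≈ +0.288675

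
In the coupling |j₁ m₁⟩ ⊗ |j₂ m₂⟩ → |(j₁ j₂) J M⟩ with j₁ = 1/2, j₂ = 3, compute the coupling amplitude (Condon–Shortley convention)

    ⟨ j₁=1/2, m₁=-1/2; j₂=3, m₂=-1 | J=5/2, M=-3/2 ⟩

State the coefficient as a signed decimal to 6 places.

triangle: 1!·0!·5!/7! = 120/5040
(j±m)!: 0!·1!·2!·4!·1!·4! = 1152
prefactor² = (2J+1)·Δ·N² = 1152/7
  k=1: −1/(1!·0!·0!·1!·0!·4!) = -1/24
Σ = -1/24  ⇒  CG² = 1152/7·(-1/24)² = 2/7
CG = −√(2/7) = -0.534522

-0.534522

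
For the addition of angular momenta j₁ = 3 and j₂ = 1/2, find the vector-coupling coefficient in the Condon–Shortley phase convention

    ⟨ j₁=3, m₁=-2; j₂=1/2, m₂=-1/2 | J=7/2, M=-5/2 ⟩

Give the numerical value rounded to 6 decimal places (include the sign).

+√(6/7) ≈ +0.925820

√[8·0!6!1!/8! · 1!5!0!1!1!6!] = √(86400/7)
  +(−1)^0/∏(0,0,5,0,1,1)! = 1/120  (running 1/120)
⟨..|..⟩ = √(86400/7)·(1/120) = +0.925820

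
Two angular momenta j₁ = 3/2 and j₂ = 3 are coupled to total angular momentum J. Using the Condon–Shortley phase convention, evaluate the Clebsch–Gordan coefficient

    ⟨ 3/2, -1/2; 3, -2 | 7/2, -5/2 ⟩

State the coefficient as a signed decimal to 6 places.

+√(1/7) = +0.377964

√[8·1!2!5!/9! · 1!2!1!5!1!6!] = √(6400/7)
  +(−1)^0/∏(0,1,2,1,0,4)! = 1/48  (running 1/48)
  +(−1)^1/∏(1,0,1,0,1,5)! = -1/120  (running 1/80)
⟨..|..⟩ = √(6400/7)·(1/80) = +0.377964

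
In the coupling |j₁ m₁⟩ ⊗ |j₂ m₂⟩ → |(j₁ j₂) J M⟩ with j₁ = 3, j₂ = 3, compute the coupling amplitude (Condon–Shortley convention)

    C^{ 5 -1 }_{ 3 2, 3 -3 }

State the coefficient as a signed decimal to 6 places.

triangle: 1!·5!·5!/12! = 14400/479001600
(j±m)!: 5!·1!·0!·6!·4!·6! = 1492992000
prefactor² = (2J+1)·Δ·N² = 3456000/7
  k=0: +1/(0!·1!·1!·0!·4!·5!) = 1/2880
Σ = 1/2880  ⇒  CG² = 3456000/7·1/2880² = 5/84
CG = +√(5/84) = +0.243975

+√(5/84) = +0.243975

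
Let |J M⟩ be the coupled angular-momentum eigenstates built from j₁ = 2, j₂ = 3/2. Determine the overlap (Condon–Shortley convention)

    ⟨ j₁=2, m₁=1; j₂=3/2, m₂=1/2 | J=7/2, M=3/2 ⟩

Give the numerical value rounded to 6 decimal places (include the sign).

+0.755929

triangle: 0!×4!×3!/8! = 144/40320
(j±m)!: 3!×1!×2!×1!×5!×2! = 2880
prefactor² = (2J+1)×Δ×N² = 576/7
  k=0: +1/(0!×0!×1!×2!×3!×1!) = 1/12
Σ = 1/12  ⇒  CG² = 576/7×1/12² = 4/7
CG = +√(4/7) = +0.755929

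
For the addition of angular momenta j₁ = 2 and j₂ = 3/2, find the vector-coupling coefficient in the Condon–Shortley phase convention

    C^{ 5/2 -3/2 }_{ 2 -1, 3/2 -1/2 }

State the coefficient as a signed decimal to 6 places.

j₁+j₂−J=1  J+j₁−j₂=3  J−j₁+j₂=2  j₁+j₂+J+1=7
(j₁±m₁, j₂±m₂, J±M) = (1,3,1,2,1,4)
P² = 144/35
sum k=0..1:
  [0] +1/6 = 1/6
  [1] −1/4 = -1/4
S = -1/12
C² = P²·S² = 1/35 ; C = -0.169031

−√(1/35) ≈ -0.169031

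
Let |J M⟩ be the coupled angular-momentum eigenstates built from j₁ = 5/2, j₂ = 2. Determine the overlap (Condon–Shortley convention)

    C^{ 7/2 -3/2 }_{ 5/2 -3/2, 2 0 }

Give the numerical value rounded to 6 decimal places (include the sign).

√[8·1!4!3!/9! · 1!4!2!2!2!5!] = √(512/7)
  +(−1)^0/∏(0,1,4,2,0,1)! = 1/48  (running 1/48)
  +(−1)^1/∏(1,0,3,1,1,2)! = -1/12  (running -1/16)
⟨..|..⟩ = √(512/7)·(-1/16) = -0.534522

−√(2/7) ≈ -0.534522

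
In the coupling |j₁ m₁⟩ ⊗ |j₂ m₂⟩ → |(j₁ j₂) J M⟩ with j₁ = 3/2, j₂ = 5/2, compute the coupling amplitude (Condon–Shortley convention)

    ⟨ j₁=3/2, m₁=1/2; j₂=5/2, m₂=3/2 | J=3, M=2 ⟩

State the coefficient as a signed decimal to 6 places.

triangle: 1!*2!*4!/8! = 48/40320
(j±m)!: 2!*1!*4!*1!*5!*1! = 5760
prefactor² = (2J+1)*Δ*N² = 48
  k=0: +1/(0!*1!*1!*4!*1!*0!) = 1/24
  k=1: −1/(1!*0!*0!*3!*2!*1!) = -1/12
Σ = -1/24  ⇒  CG² = 48*(-1/24)² = 1/12
CG = −√(1/12) = -0.288675

−√(1/12) = -0.288675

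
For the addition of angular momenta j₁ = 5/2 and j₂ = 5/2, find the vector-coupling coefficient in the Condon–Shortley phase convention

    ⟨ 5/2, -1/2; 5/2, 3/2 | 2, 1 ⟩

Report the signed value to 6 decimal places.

triangle: 3!·2!·2!/8! = 24/40320
(j±m)!: 2!·3!·4!·1!·3!·1! = 1728
prefactor² = (2J+1)·Δ·N² = 36/7
  k=2: +1/(2!·1!·1!·2!·1!·0!) = 1/4
  k=3: −1/(3!·0!·0!·1!·2!·1!) = -1/12
Σ = 1/6  ⇒  CG² = 36/7·1/6² = 1/7
CG = +√(1/7) = +0.377964

+√(1/7) ≈ +0.377964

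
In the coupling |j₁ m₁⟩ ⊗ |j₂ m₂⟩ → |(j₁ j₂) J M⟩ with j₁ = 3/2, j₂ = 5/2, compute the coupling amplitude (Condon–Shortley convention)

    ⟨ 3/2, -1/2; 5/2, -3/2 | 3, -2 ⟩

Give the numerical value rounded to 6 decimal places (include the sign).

√[7·1!2!4!/8! · 1!2!1!4!1!5!] = √(48)
  +(−1)^0/∏(0,1,2,1,0,3)! = 1/12  (running 1/12)
  +(−1)^1/∏(1,0,1,0,1,4)! = -1/24  (running 1/24)
⟨..|..⟩ = √(48)·(1/24) = +0.288675

+0.288675  (= +√(1/12))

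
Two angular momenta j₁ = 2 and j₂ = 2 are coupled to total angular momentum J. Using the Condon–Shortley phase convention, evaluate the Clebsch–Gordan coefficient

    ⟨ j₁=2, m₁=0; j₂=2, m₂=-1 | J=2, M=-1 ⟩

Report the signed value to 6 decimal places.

−√(1/14) ≈ -0.267261

triangle: 2!×2!×2!/7! = 8/5040
(j±m)!: 2!×2!×1!×3!×1!×3! = 144
prefactor² = (2J+1)×Δ×N² = 8/7
  k=0: +1/(0!×2!×2!×1!×0!×1!) = 1/4
  k=1: −1/(1!×1!×1!×0!×1!×2!) = -1/2
Σ = -1/4  ⇒  CG² = 8/7×(-1/4)² = 1/14
CG = −√(1/14) = -0.267261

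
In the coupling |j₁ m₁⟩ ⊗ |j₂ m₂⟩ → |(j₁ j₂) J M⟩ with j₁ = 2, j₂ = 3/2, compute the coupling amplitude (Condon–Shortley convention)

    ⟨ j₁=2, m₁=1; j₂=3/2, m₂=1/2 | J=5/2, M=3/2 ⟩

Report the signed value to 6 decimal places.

j₁+j₂−J=1  J+j₁−j₂=3  J−j₁+j₂=2  j₁+j₂+J+1=7
(j₁±m₁, j₂±m₂, J±M) = (3,1,2,1,4,1)
P² = 144/35
sum k=0..1:
  [0] +1/4 = 1/4
  [1] −1/6 = -1/6
S = 1/12
C² = P²·S² = 1/35 ; C = +0.169031

+√(1/35) = +0.169031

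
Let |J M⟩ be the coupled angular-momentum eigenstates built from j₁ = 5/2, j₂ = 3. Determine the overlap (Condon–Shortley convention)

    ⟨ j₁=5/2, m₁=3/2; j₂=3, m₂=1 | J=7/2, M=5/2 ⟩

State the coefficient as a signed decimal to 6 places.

-0.398410

triangle: 2!×3!×4!/10! = 288/3628800
(j±m)!: 4!×1!×4!×2!×6!×1! = 829440
prefactor² = (2J+1)×Δ×N² = 18432/35
  k=0: +1/(0!×2!×1!×4!×2!×0!) = 1/96
  k=1: −1/(1!×1!×0!×3!×3!×1!) = -1/36
Σ = -5/288  ⇒  CG² = 18432/35×(-5/288)² = 10/63
CG = −√(10/63) = -0.398410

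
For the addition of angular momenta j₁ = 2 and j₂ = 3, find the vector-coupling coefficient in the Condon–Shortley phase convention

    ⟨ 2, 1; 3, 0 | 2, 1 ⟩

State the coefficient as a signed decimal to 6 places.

−√(2/7) = -0.534522

triangle: 3!·1!·3!/8! = 36/40320
(j±m)!: 3!·1!·3!·3!·3!·1! = 1296
prefactor² = (2J+1)·Δ·N² = 81/14
  k=0: +1/(0!·3!·1!·3!·0!·0!) = 1/36
  k=1: −1/(1!·2!·0!·2!·1!·1!) = -1/4
Σ = -2/9  ⇒  CG² = 81/14·(-2/9)² = 2/7
CG = −√(2/7) = -0.534522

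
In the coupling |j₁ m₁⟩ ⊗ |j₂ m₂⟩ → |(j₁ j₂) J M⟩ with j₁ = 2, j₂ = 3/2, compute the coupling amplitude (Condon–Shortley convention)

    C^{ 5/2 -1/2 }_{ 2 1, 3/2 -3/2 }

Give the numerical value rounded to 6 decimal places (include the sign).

√[6·1!3!2!/7! · 3!1!0!3!2!3!] = √(216/35)
  +(−1)^0/∏(0,1,1,0,2,2)! = 1/4  (running 1/4)
⟨..|..⟩ = √(216/35)·(1/4) = +0.621059

+0.621059  (= +√(27/70))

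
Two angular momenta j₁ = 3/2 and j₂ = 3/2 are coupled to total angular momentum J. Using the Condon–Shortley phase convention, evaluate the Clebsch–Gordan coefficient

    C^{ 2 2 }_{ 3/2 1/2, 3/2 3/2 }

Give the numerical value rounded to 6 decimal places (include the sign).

−√(1/2) = -0.707107

triangle: 1!*2!*2!/6! = 4/720
(j±m)!: 2!*1!*3!*0!*4!*0! = 288
prefactor² = (2J+1)*Δ*N² = 8
  k=1: −1/(1!*0!*0!*2!*2!*0!) = -1/4
Σ = -1/4  ⇒  CG² = 8*(-1/4)² = 1/2
CG = −√(1/2) = -0.707107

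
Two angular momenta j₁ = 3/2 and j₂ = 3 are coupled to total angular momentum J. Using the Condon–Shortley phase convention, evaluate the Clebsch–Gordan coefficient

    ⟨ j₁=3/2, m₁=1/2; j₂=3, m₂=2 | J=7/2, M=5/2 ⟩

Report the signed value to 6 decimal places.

triangle: 1!*2!*5!/9! = 240/362880
(j±m)!: 2!*1!*5!*1!*6!*1! = 172800
prefactor² = (2J+1)*Δ*N² = 6400/7
  k=0: +1/(0!*1!*1!*5!*1!*0!) = 1/120
  k=1: −1/(1!*0!*0!*4!*2!*1!) = -1/48
Σ = -1/80  ⇒  CG² = 6400/7*(-1/80)² = 1/7
CG = −√(1/7) = -0.377964

−√(1/7) = -0.377964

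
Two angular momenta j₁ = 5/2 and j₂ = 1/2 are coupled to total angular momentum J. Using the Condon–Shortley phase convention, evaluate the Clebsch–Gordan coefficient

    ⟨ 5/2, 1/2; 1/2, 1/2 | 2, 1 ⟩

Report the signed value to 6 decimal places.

j₁+j₂−J=1  J+j₁−j₂=4  J−j₁+j₂=0  j₁+j₂+J+1=6
(j₁±m₁, j₂±m₂, J±M) = (3,2,1,0,3,1)
P² = 12
sum k=1..1:
  [1] −1/6 = -1/6
S = -1/6
C² = P²·S² = 1/3 ; C = -0.577350

-0.577350  (= −√(1/3))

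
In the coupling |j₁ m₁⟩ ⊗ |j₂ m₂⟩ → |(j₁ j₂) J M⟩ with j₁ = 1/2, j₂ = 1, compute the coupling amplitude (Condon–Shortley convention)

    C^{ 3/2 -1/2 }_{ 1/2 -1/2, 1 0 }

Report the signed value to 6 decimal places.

+√(2/3) = +0.816497

√[4·0!1!2!/4! · 0!1!1!1!1!2!] = √(2/3)
  +(−1)^0/∏(0,0,1,1,0,1)! = 1  (running 1)
⟨..|..⟩ = √(2/3)·(1) = +0.816497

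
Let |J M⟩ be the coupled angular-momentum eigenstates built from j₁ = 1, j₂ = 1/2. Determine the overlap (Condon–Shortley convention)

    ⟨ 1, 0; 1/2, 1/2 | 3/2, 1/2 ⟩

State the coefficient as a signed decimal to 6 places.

+√(2/3) ≈ +0.816497

triangle: 0!×2!×1!/4! = 2/24
(j±m)!: 1!×1!×1!×0!×2!×1! = 2
prefactor² = (2J+1)×Δ×N² = 2/3
  k=0: +1/(0!×0!×1!×1!×1!×0!) = 1
Σ = 1  ⇒  CG² = 2/3×1² = 2/3
CG = +√(2/3) = +0.816497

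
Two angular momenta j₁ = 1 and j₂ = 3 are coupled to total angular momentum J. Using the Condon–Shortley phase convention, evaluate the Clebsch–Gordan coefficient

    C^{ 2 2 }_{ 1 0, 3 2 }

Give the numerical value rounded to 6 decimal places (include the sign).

−√(5/21) = -0.487950

√[5·2!0!4!/7! · 1!1!5!1!4!0!] = √(960/7)
  +(−1)^1/∏(1,1,0,4,0,0)! = -1/24  (running -1/24)
⟨..|..⟩ = √(960/7)·(-1/24) = -0.487950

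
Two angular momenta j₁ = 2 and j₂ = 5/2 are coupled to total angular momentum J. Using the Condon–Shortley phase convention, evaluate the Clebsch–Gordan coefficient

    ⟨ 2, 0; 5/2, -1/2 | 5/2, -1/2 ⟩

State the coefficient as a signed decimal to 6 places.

√[6·2!2!3!/8! · 2!2!2!3!2!3!] = √(72/35)
  +(−1)^0/∏(0,2,2,2,0,1)! = 1/8  (running 1/8)
  +(−1)^1/∏(1,1,1,1,1,2)! = -1/2  (running -3/8)
  +(−1)^2/∏(2,0,0,0,2,3)! = 1/24  (running -1/3)
⟨..|..⟩ = √(72/35)·(-1/3) = -0.478091

-0.478091  (= −√(8/35))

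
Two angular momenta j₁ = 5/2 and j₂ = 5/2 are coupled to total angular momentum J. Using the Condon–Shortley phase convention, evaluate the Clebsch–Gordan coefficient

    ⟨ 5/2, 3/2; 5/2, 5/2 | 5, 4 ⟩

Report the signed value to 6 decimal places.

√[11·0!5!5!/11! · 4!1!5!0!9!1!] = √(4147200)
  +(−1)^0/∏(0,0,1,5,4,0)! = 1/2880  (running 1/2880)
⟨..|..⟩ = √(4147200)·(1/2880) = +0.707107

+0.707107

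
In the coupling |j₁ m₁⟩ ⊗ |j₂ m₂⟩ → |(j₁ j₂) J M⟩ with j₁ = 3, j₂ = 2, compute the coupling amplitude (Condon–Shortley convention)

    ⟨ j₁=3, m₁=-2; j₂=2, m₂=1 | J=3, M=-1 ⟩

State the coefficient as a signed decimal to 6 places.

√[7·2!4!2!/9! · 1!5!3!1!2!4!] = √(64)
  +(−1)^1/∏(1,1,4,2,0,0)! = -1/48  (running -1/48)
  +(−1)^2/∏(2,0,3,1,1,1)! = 1/12  (running 1/16)
⟨..|..⟩ = √(64)·(1/16) = +0.500000

+0.500000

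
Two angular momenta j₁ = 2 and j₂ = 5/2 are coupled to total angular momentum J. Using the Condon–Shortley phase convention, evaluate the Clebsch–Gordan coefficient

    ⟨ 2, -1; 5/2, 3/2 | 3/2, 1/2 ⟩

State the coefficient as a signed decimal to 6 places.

+0.138013

j₁+j₂−J=3  J+j₁−j₂=1  J−j₁+j₂=2  j₁+j₂+J+1=7
(j₁±m₁, j₂±m₂, J±M) = (1,3,4,1,2,1)
P² = 96/35
sum k=2..3:
  [2] +1/4 = 1/4
  [3] −1/6 = -1/6
S = 1/12
C² = P²·S² = 2/105 ; C = +0.138013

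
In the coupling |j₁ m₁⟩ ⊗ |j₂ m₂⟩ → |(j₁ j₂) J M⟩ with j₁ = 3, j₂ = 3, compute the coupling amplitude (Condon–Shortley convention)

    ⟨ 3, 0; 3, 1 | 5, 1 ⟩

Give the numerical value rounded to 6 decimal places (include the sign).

√[11·1!5!5!/12! · 3!3!4!2!6!4!] = √(69120/7)
  +(−1)^0/∏(0,1,3,4,2,1)! = 1/288  (running 1/288)
  +(−1)^1/∏(1,0,2,3,3,2)! = -1/144  (running -1/288)
⟨..|..⟩ = √(69120/7)·(-1/288) = -0.345033

-0.345033  (= −√(5/42))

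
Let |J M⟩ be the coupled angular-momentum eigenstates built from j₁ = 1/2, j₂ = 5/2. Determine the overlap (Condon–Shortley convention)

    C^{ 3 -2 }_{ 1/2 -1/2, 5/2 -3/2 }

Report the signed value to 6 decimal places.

triangle: 0!×1!×5!/7! = 120/5040
(j±m)!: 0!×1!×1!×4!×1!×5! = 2880
prefactor² = (2J+1)×Δ×N² = 480
  k=0: +1/(0!×0!×1!×1!×0!×4!) = 1/24
Σ = 1/24  ⇒  CG² = 480×1/24² = 5/6
CG = +√(5/6) = +0.912871

+0.912871  (= +√(5/6))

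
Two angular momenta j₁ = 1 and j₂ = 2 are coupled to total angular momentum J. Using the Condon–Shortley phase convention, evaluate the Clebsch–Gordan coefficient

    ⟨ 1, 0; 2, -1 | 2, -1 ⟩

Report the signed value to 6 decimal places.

√[5·1!1!3!/6! · 1!1!1!3!1!3!] = √(3/2)
  +(−1)^0/∏(0,1,1,1,0,2)! = 1/2  (running 1/2)
  +(−1)^1/∏(1,0,0,0,1,3)! = -1/6  (running 1/3)
⟨..|..⟩ = √(3/2)·(1/3) = +0.408248

+0.408248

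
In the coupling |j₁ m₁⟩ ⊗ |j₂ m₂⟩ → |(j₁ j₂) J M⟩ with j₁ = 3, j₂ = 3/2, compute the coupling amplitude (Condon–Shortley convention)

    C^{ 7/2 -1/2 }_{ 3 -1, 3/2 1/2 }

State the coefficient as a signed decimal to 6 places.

triangle: 1!·5!·2!/9! = 240/362880
(j±m)!: 2!·4!·2!·1!·3!·4! = 13824
prefactor² = (2J+1)·Δ·N² = 512/7
  k=0: +1/(0!·1!·4!·2!·1!·0!) = 1/48
  k=1: −1/(1!·0!·3!·1!·2!·1!) = -1/12
Σ = -1/16  ⇒  CG² = 512/7·(-1/16)² = 2/7
CG = −√(2/7) = -0.534522

−√(2/7) = -0.534522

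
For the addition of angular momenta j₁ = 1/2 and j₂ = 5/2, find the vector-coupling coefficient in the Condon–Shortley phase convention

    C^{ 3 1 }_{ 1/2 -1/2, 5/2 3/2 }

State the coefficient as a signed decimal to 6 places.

j₁+j₂−J=0  J+j₁−j₂=1  J−j₁+j₂=5  j₁+j₂+J+1=7
(j₁±m₁, j₂±m₂, J±M) = (0,1,4,1,4,2)
P² = 192
sum k=0..0:
  [0] +1/24 = 1/24
S = 1/24
C² = P²·S² = 1/3 ; C = +0.577350

+0.577350  (= +√(1/3))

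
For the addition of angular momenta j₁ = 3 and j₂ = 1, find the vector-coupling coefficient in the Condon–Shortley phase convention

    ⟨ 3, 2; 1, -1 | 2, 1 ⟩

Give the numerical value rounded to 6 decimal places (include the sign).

+0.690066  (= +√(10/21))

triangle: 2!×4!×0!/7! = 48/5040
(j±m)!: 5!×1!×0!×2!×3!×1! = 1440
prefactor² = (2J+1)×Δ×N² = 480/7
  k=0: +1/(0!×2!×1!×0!×3!×0!) = 1/12
Σ = 1/12  ⇒  CG² = 480/7×1/12² = 10/21
CG = +√(10/21) = +0.690066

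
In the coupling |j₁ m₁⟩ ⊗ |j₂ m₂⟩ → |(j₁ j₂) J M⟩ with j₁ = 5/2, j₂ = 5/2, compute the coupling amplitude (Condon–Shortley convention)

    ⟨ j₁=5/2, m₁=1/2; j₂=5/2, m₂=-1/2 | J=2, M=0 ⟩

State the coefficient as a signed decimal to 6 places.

triangle: 3!×2!×2!/8! = 24/40320
(j±m)!: 3!×2!×2!×3!×2!×2! = 576
prefactor² = (2J+1)×Δ×N² = 12/7
  k=0: +1/(0!×3!×2!×2!×0!×0!) = 1/24
  k=1: −1/(1!×2!×1!×1!×1!×1!) = -1/2
  k=2: +1/(2!×1!×0!×0!×2!×2!) = 1/8
Σ = -1/3  ⇒  CG² = 12/7×(-1/3)² = 4/21
CG = −√(4/21) = -0.436436

−√(4/21) ≈ -0.436436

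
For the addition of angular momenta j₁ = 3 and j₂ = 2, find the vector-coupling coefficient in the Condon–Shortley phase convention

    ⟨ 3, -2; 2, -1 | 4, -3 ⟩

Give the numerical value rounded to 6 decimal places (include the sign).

−√(1/20) ≈ -0.223607

triangle: 1!×5!×3!/10! = 720/3628800
(j±m)!: 1!×5!×1!×3!×1!×7! = 3628800
prefactor² = (2J+1)×Δ×N² = 6480
  k=0: +1/(0!×1!×5!×1!×0!×2!) = 1/240
  k=1: −1/(1!×0!×4!×0!×1!×3!) = -1/144
Σ = -1/360  ⇒  CG² = 6480×(-1/360)² = 1/20
CG = −√(1/20) = -0.223607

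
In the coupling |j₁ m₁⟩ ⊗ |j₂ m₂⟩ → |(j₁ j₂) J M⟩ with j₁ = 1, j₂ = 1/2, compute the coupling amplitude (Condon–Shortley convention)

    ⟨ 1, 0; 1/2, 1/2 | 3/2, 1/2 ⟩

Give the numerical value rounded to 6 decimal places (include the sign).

√[4·0!2!1!/4! · 1!1!1!0!2!1!] = √(2/3)
  +(−1)^0/∏(0,0,1,1,1,0)! = 1  (running 1)
⟨..|..⟩ = √(2/3)·(1) = +0.816497

+0.816497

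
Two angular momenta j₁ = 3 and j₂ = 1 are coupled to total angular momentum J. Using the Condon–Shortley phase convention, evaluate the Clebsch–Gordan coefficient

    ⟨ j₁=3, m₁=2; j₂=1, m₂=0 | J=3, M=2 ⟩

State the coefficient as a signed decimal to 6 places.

triangle: 1!·5!·1!/8! = 120/40320
(j±m)!: 5!·1!·1!·1!·5!·1! = 14400
prefactor² = (2J+1)·Δ·N² = 300
  k=0: +1/(0!·1!·1!·1!·4!·0!) = 1/24
  k=1: −1/(1!·0!·0!·0!·5!·1!) = -1/120
Σ = 1/30  ⇒  CG² = 300·1/30² = 1/3
CG = +√(1/3) = +0.577350

+0.577350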